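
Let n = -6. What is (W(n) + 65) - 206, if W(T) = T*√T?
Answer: -141 - 6*I*√6 ≈ -141.0 - 14.697*I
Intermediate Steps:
W(T) = T^(3/2)
(W(n) + 65) - 206 = ((-6)^(3/2) + 65) - 206 = (-6*I*√6 + 65) - 206 = (65 - 6*I*√6) - 206 = -141 - 6*I*√6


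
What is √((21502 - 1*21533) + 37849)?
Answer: 3*√4202 ≈ 194.47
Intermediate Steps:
√((21502 - 1*21533) + 37849) = √((21502 - 21533) + 37849) = √(-31 + 37849) = √37818 = 3*√4202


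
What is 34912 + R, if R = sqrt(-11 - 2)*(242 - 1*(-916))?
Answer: 34912 + 1158*I*sqrt(13) ≈ 34912.0 + 4175.2*I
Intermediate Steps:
R = 1158*I*sqrt(13) (R = sqrt(-13)*(242 + 916) = (I*sqrt(13))*1158 = 1158*I*sqrt(13) ≈ 4175.2*I)
34912 + R = 34912 + 1158*I*sqrt(13)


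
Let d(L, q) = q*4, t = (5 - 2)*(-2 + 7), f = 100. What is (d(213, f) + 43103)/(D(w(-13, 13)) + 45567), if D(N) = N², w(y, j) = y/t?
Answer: 9788175/10252744 ≈ 0.95469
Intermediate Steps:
t = 15 (t = 3*5 = 15)
d(L, q) = 4*q
w(y, j) = y/15
(d(213, f) + 43103)/(D(w(-13, 13)) + 45567) = (4*100 + 43103)/(((1/15)*(-13))² + 45567) = (400 + 43103)/((-13/15)² + 45567) = 43503/(169/225 + 45567) = 43503/(10252744/225) = 43503*(225/10252744) = 9788175/10252744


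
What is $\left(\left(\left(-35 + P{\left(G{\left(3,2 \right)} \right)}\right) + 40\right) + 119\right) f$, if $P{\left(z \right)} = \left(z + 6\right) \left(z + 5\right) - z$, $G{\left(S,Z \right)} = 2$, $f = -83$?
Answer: $-14774$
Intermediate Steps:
$P{\left(z \right)} = - z + \left(5 + z\right) \left(6 + z\right)$ ($P{\left(z \right)} = \left(6 + z\right) \left(5 + z\right) - z = \left(5 + z\right) \left(6 + z\right) - z = - z + \left(5 + z\right) \left(6 + z\right)$)
$\left(\left(\left(-35 + P{\left(G{\left(3,2 \right)} \right)}\right) + 40\right) + 119\right) f = \left(\left(\left(-35 + \left(30 + 2^{2} + 10 \cdot 2\right)\right) + 40\right) + 119\right) \left(-83\right) = \left(\left(\left(-35 + \left(30 + 4 + 20\right)\right) + 40\right) + 119\right) \left(-83\right) = \left(\left(\left(-35 + 54\right) + 40\right) + 119\right) \left(-83\right) = \left(\left(19 + 40\right) + 119\right) \left(-83\right) = \left(59 + 119\right) \left(-83\right) = 178 \left(-83\right) = -14774$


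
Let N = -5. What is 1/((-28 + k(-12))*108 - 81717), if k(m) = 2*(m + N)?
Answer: -1/88413 ≈ -1.1311e-5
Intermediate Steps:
k(m) = -10 + 2*m (k(m) = 2*(m - 5) = 2*(-5 + m) = -10 + 2*m)
1/((-28 + k(-12))*108 - 81717) = 1/((-28 + (-10 + 2*(-12)))*108 - 81717) = 1/((-28 + (-10 - 24))*108 - 81717) = 1/((-28 - 34)*108 - 81717) = 1/(-62*108 - 81717) = 1/(-6696 - 81717) = 1/(-88413) = -1/88413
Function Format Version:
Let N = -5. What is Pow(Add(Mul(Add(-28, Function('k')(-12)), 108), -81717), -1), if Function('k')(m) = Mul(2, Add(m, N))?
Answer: Rational(-1, 88413) ≈ -1.1311e-5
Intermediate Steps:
Function('k')(m) = Add(-10, Mul(2, m)) (Function('k')(m) = Mul(2, Add(m, -5)) = Mul(2, Add(-5, m)) = Add(-10, Mul(2, m)))
Pow(Add(Mul(Add(-28, Function('k')(-12)), 108), -81717), -1) = Pow(Add(Mul(Add(-28, Add(-10, Mul(2, -12))), 108), -81717), -1) = Pow(Add(Mul(Add(-28, Add(-10, -24)), 108), -81717), -1) = Pow(Add(Mul(Add(-28, -34), 108), -81717), -1) = Pow(Add(Mul(-62, 108), -81717), -1) = Pow(Add(-6696, -81717), -1) = Pow(-88413, -1) = Rational(-1, 88413)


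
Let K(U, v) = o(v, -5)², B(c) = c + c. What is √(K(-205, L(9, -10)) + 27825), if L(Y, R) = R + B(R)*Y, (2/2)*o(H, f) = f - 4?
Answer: √27906 ≈ 167.05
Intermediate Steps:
o(H, f) = -4 + f (o(H, f) = f - 4 = -4 + f)
B(c) = 2*c
L(Y, R) = R + 2*R*Y (L(Y, R) = R + (2*R)*Y = R + 2*R*Y)
K(U, v) = 81 (K(U, v) = (-4 - 5)² = (-9)² = 81)
√(K(-205, L(9, -10)) + 27825) = √(81 + 27825) = √27906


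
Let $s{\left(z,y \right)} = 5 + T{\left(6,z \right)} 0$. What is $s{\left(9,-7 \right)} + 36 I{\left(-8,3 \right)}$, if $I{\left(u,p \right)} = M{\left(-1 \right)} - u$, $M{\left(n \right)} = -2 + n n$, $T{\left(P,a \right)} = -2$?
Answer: $257$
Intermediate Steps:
$M{\left(n \right)} = -2 + n^{2}$
$s{\left(z,y \right)} = 5$ ($s{\left(z,y \right)} = 5 - 0 = 5 + 0 = 5$)
$I{\left(u,p \right)} = -1 - u$ ($I{\left(u,p \right)} = \left(-2 + \left(-1\right)^{2}\right) - u = \left(-2 + 1\right) - u = -1 - u$)
$s{\left(9,-7 \right)} + 36 I{\left(-8,3 \right)} = 5 + 36 \left(-1 - -8\right) = 5 + 36 \left(-1 + 8\right) = 5 + 36 \cdot 7 = 5 + 252 = 257$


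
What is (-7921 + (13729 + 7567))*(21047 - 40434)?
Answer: -259301125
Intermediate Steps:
(-7921 + (13729 + 7567))*(21047 - 40434) = (-7921 + 21296)*(-19387) = 13375*(-19387) = -259301125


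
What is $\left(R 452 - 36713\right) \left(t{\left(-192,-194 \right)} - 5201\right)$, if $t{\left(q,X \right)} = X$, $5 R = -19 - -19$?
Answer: $198066635$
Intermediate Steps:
$R = 0$ ($R = \frac{-19 - -19}{5} = \frac{-19 + 19}{5} = \frac{1}{5} \cdot 0 = 0$)
$\left(R 452 - 36713\right) \left(t{\left(-192,-194 \right)} - 5201\right) = \left(0 \cdot 452 - 36713\right) \left(-194 - 5201\right) = \left(0 - 36713\right) \left(-5395\right) = \left(-36713\right) \left(-5395\right) = 198066635$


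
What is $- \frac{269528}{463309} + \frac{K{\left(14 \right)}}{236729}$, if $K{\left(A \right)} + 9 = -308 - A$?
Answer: $- \frac{9136921313}{15668382323} \approx -0.58314$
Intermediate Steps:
$K{\left(A \right)} = -317 - A$ ($K{\left(A \right)} = -9 - \left(308 + A\right) = -317 - A$)
$- \frac{269528}{463309} + \frac{K{\left(14 \right)}}{236729} = - \frac{269528}{463309} + \frac{-317 - 14}{236729} = \left(-269528\right) \frac{1}{463309} + \left(-317 - 14\right) \frac{1}{236729} = - \frac{38504}{66187} - \frac{331}{236729} = - \frac{9136921313}{15668382323}$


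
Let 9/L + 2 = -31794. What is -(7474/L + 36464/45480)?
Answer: 450334047406/17055 ≈ 2.6405e+7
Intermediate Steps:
L = -9/31796 (L = 9/(-2 - 31794) = 9/(-31796) = 9*(-1/31796) = -9/31796 ≈ -0.00028305)
-(7474/L + 36464/45480) = -(7474/(-9/31796) + 36464/45480) = -(7474*(-31796/9) + 36464*(1/45480)) = -(-237643304/9 + 4558/5685) = -1*(-450334047406/17055) = 450334047406/17055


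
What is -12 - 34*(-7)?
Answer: 226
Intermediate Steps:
-12 - 34*(-7) = -12 + 238 = 226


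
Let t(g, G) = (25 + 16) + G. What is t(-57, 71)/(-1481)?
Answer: -112/1481 ≈ -0.075625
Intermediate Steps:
t(g, G) = 41 + G
t(-57, 71)/(-1481) = (41 + 71)/(-1481) = 112*(-1/1481) = -112/1481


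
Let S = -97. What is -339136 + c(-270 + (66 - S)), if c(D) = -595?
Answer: -339731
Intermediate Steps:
-339136 + c(-270 + (66 - S)) = -339136 - 595 = -339731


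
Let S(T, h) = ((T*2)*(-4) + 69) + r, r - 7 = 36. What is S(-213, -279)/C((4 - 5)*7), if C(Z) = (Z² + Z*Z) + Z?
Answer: 1816/91 ≈ 19.956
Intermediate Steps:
r = 43 (r = 7 + 36 = 43)
C(Z) = Z + 2*Z² (C(Z) = (Z² + Z²) + Z = 2*Z² + Z = Z + 2*Z²)
S(T, h) = 112 - 8*T (S(T, h) = ((T*2)*(-4) + 69) + 43 = ((2*T)*(-4) + 69) + 43 = (-8*T + 69) + 43 = (69 - 8*T) + 43 = 112 - 8*T)
S(-213, -279)/C((4 - 5)*7) = (112 - 8*(-213))/((((4 - 5)*7)*(1 + 2*((4 - 5)*7)))) = (112 + 1704)/(((-1*7)*(1 + 2*(-1*7)))) = 1816/((-7*(1 + 2*(-7)))) = 1816/((-7*(1 - 14))) = 1816/((-7*(-13))) = 1816/91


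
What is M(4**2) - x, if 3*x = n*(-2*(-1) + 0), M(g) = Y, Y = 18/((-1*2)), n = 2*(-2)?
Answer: -19/3 ≈ -6.3333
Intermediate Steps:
n = -4
Y = -9 (Y = 18/(-2) = 18*(-1/2) = -9)
M(g) = -9
x = -8/3 (x = (-4*(-2*(-1) + 0))/3 = (-4*(2 + 0))/3 = (-4*2)/3 = (1/3)*(-8) = -8/3 ≈ -2.6667)
M(4**2) - x = -9 - 1*(-8/3) = -9 + 8/3 = -19/3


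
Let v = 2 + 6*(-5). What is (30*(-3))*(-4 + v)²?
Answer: -92160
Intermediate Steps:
v = -28 (v = 2 - 30 = -28)
(30*(-3))*(-4 + v)² = (30*(-3))*(-4 - 28)² = -90*(-32)² = -90*1024 = -92160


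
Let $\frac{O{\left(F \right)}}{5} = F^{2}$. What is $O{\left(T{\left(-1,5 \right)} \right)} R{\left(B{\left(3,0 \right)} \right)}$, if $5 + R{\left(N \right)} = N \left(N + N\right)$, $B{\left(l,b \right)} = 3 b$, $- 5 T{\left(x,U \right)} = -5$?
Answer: $-25$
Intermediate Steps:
$T{\left(x,U \right)} = 1$ ($T{\left(x,U \right)} = \left(- \frac{1}{5}\right) \left(-5\right) = 1$)
$O{\left(F \right)} = 5 F^{2}$
$R{\left(N \right)} = -5 + 2 N^{2}$ ($R{\left(N \right)} = -5 + N \left(N + N\right) = -5 + N 2 N = -5 + 2 N^{2}$)
$O{\left(T{\left(-1,5 \right)} \right)} R{\left(B{\left(3,0 \right)} \right)} = 5 \cdot 1^{2} \left(-5 + 2 \left(3 \cdot 0\right)^{2}\right) = 5 \cdot 1 \left(-5 + 2 \cdot 0^{2}\right) = 5 \left(-5 + 2 \cdot 0\right) = 5 \left(-5 + 0\right) = 5 \left(-5\right) = -25$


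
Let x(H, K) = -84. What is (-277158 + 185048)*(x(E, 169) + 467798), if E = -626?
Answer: -43081136540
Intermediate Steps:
(-277158 + 185048)*(x(E, 169) + 467798) = (-277158 + 185048)*(-84 + 467798) = -92110*467714 = -43081136540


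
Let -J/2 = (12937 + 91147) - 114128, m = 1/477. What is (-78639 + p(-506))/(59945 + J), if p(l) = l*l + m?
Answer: 84618370/38175741 ≈ 2.2165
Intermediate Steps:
m = 1/477 ≈ 0.0020964
p(l) = 1/477 + l² (p(l) = l*l + 1/477 = l² + 1/477 = 1/477 + l²)
J = 20088 (J = -2*((12937 + 91147) - 114128) = -2*(104084 - 114128) = -2*(-10044) = 20088)
(-78639 + p(-506))/(59945 + J) = (-78639 + (1/477 + (-506)²))/(59945 + 20088) = (-78639 + (1/477 + 256036))/80033 = (-78639 + 122129173/477)*(1/80033) = (84618370/477)*(1/80033) = 84618370/38175741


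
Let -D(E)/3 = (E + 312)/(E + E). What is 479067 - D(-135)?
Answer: 14371951/30 ≈ 4.7907e+5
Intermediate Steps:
D(E) = -3*(312 + E)/(2*E) (D(E) = -3*(E + 312)/(E + E) = -3*(312 + E)/(2*E))
479067 - D(-135) = 479067 - (-3/2 - 468/(-135)) = 479067 - (-3/2 - 468*(-1/135)) = 479067 - (-3/2 + 52/15) = 479067 - 1*59/30 = 479067 - 59/30 = 14371951/30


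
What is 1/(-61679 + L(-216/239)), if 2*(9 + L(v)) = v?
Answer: -239/14743540 ≈ -1.6210e-5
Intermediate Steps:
L(v) = -9 + v/2
1/(-61679 + L(-216/239)) = 1/(-61679 + (-9 + (-216/239)/2)) = 1/(-61679 + (-9 + (-216*1/239)/2)) = 1/(-61679 + (-9 + (1/2)*(-216/239))) = 1/(-61679 + (-9 - 108/239)) = 1/(-61679 - 2259/239) = 1/(-14743540/239) = -239/14743540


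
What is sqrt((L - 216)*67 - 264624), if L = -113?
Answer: I*sqrt(286667) ≈ 535.41*I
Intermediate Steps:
sqrt((L - 216)*67 - 264624) = sqrt((-113 - 216)*67 - 264624) = sqrt(-329*67 - 264624) = sqrt(-22043 - 264624) = sqrt(-286667) = I*sqrt(286667)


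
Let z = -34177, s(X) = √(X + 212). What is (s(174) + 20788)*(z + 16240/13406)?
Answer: -4762121505068/6703 - 229080311*√386/6703 ≈ -7.1112e+8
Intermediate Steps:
s(X) = √(212 + X)
(s(174) + 20788)*(z + 16240/13406) = (√(212 + 174) + 20788)*(-34177 + 16240/13406) = (√386 + 20788)*(-34177 + 16240*(1/13406)) = (20788 + √386)*(-34177 + 8120/6703) = (20788 + √386)*(-229080311/6703) = -4762121505068/6703 - 229080311*√386/6703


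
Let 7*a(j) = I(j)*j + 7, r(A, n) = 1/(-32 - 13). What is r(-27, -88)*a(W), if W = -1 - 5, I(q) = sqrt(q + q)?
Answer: -1/45 + 4*I*sqrt(3)/105 ≈ -0.022222 + 0.065983*I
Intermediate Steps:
r(A, n) = -1/45 (r(A, n) = 1/(-45) = -1/45)
I(q) = sqrt(2)*sqrt(q) (I(q) = sqrt(2*q) = sqrt(2)*sqrt(q))
W = -6
a(j) = 1 + sqrt(2)*j**(3/2)/7 (a(j) = ((sqrt(2)*sqrt(j))*j + 7)/7 = (sqrt(2)*j**(3/2) + 7)/7 = (7 + sqrt(2)*j**(3/2))/7 = 1 + sqrt(2)*j**(3/2)/7)
r(-27, -88)*a(W) = -(1 + sqrt(2)*(-6)**(3/2)/7)/45 = -(1 + sqrt(2)*(-6*I*sqrt(6))/7)/45 = -(1 - 12*I*sqrt(3)/7)/45 = -1/45 + 4*I*sqrt(3)/105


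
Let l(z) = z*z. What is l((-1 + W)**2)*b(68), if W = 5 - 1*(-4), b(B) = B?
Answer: 278528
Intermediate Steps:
W = 9 (W = 5 + 4 = 9)
l(z) = z**2
l((-1 + W)**2)*b(68) = ((-1 + 9)**2)**2*68 = (8**2)**2*68 = 64**2*68 = 4096*68 = 278528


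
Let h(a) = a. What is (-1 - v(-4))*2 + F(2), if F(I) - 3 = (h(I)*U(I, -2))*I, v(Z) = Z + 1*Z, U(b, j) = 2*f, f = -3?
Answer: -7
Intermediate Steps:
U(b, j) = -6 (U(b, j) = 2*(-3) = -6)
v(Z) = 2*Z (v(Z) = Z + Z = 2*Z)
F(I) = 3 - 6*I**2 (F(I) = 3 + (I*(-6))*I = 3 + (-6*I)*I = 3 - 6*I**2)
(-1 - v(-4))*2 + F(2) = (-1 - 2*(-4))*2 + (3 - 6*2**2) = (-1 - 1*(-8))*2 + (3 - 6*4) = (-1 + 8)*2 + (3 - 24) = 7*2 - 21 = 14 - 21 = -7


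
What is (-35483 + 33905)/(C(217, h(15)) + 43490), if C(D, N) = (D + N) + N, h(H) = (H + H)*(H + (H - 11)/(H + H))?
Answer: -1578/44615 ≈ -0.035369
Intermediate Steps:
h(H) = 2*H*(H + (-11 + H)/(2*H)) (h(H) = (2*H)*(H + (-11 + H)/((2*H))) = (2*H)*(H + (-11 + H)*(1/(2*H))) = (2*H)*(H + (-11 + H)/(2*H)) = 2*H*(H + (-11 + H)/(2*H)))
C(D, N) = D + 2*N
(-35483 + 33905)/(C(217, h(15)) + 43490) = (-35483 + 33905)/((217 + 2*(-11 + 15 + 2*15²)) + 43490) = -1578/((217 + 2*(-11 + 15 + 2*225)) + 43490) = -1578/((217 + 2*(-11 + 15 + 450)) + 43490) = -1578/((217 + 2*454) + 43490) = -1578/((217 + 908) + 43490) = -1578/(1125 + 43490) = -1578/44615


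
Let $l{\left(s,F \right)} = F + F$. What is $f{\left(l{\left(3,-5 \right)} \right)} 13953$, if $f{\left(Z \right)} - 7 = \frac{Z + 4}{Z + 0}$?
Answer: $\frac{530214}{5} \approx 1.0604 \cdot 10^{5}$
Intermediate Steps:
$l{\left(s,F \right)} = 2 F$
$f{\left(Z \right)} = 7 + \frac{4 + Z}{Z}$ ($f{\left(Z \right)} = 7 + \frac{Z + 4}{Z + 0} = 7 + \frac{4 + Z}{Z}$)
$f{\left(l{\left(3,-5 \right)} \right)} 13953 = \left(8 + \frac{4}{2 \left(-5\right)}\right) 13953 = \left(8 + \frac{4}{-10}\right) 13953 = \left(8 + 4 \left(- \frac{1}{10}\right)\right) 13953 = \left(8 - \frac{2}{5}\right) 13953 = \frac{38}{5} \cdot 13953 = \frac{530214}{5}$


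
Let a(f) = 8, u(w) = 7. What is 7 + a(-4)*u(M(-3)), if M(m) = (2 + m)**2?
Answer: 63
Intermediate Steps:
7 + a(-4)*u(M(-3)) = 7 + 8*7 = 7 + 56 = 63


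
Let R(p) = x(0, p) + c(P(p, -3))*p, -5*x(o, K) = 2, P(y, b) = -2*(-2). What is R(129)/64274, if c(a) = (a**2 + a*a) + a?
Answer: 11609/160685 ≈ 0.072247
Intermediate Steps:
P(y, b) = 4
c(a) = a + 2*a**2 (c(a) = (a**2 + a**2) + a = 2*a**2 + a = a + 2*a**2)
x(o, K) = -2/5 (x(o, K) = -1/5*2 = -2/5)
R(p) = -2/5 + 36*p (R(p) = -2/5 + (4*(1 + 2*4))*p = -2/5 + (4*(1 + 8))*p = -2/5 + (4*9)*p = -2/5 + 36*p)
R(129)/64274 = (-2/5 + 36*129)/64274 = (-2/5 + 4644)*(1/64274) = (23218/5)*(1/64274) = 11609/160685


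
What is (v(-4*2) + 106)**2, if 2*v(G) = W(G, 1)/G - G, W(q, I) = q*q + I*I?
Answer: 2873025/256 ≈ 11223.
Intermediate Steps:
W(q, I) = I**2 + q**2 (W(q, I) = q**2 + I**2 = I**2 + q**2)
v(G) = -G/2 + (1 + G**2)/(2*G) (v(G) = ((1**2 + G**2)/G - G)/2 = ((1 + G**2)/G - G)/2 = (-G + (1 + G**2)/G)/2 = -G/2 + (1 + G**2)/(2*G))
(v(-4*2) + 106)**2 = (1/(2*((-4*2))) + 106)**2 = ((1/2)/(-8) + 106)**2 = ((1/2)*(-1/8) + 106)**2 = (-1/16 + 106)**2 = (1695/16)**2 = 2873025/256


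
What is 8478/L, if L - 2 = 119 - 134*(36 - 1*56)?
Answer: 8478/2801 ≈ 3.0268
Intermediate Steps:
L = 2801 (L = 2 + (119 - 134*(36 - 1*56)) = 2 + (119 - 134*(36 - 56)) = 2 + (119 - 134*(-20)) = 2 + (119 + 2680) = 2 + 2799 = 2801)
8478/L = 8478/2801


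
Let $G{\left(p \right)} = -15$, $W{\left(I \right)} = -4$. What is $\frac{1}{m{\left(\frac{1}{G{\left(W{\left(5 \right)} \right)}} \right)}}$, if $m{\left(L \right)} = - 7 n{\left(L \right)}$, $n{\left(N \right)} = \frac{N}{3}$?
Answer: $\frac{45}{7} \approx 6.4286$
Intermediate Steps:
$n{\left(N \right)} = \frac{N}{3}$ ($n{\left(N \right)} = N \frac{1}{3} = \frac{N}{3}$)
$m{\left(L \right)} = - \frac{7 L}{3}$ ($m{\left(L \right)} = - 7 \frac{L}{3} = - \frac{7 L}{3}$)
$\frac{1}{m{\left(\frac{1}{G{\left(W{\left(5 \right)} \right)}} \right)}} = \frac{1}{\left(- \frac{7}{3}\right) \frac{1}{-15}} = \frac{1}{\left(- \frac{7}{3}\right) \left(- \frac{1}{15}\right)} = \frac{1}{\frac{7}{45}} = \frac{45}{7}$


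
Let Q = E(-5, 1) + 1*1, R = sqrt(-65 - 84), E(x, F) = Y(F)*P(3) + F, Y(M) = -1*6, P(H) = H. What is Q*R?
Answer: -16*I*sqrt(149) ≈ -195.3*I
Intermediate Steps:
Y(M) = -6
E(x, F) = -18 + F (E(x, F) = -6*3 + F = -18 + F)
R = I*sqrt(149) (R = sqrt(-149) = I*sqrt(149) ≈ 12.207*I)
Q = -16 (Q = (-18 + 1) + 1*1 = -17 + 1 = -16)
Q*R = -16*I*sqrt(149)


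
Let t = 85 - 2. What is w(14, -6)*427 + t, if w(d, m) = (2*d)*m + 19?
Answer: -63540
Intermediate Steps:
w(d, m) = 19 + 2*d*m (w(d, m) = 2*d*m + 19 = 19 + 2*d*m)
t = 83
w(14, -6)*427 + t = (19 + 2*14*(-6))*427 + 83 = (19 - 168)*427 + 83 = -149*427 + 83 = -63623 + 83 = -63540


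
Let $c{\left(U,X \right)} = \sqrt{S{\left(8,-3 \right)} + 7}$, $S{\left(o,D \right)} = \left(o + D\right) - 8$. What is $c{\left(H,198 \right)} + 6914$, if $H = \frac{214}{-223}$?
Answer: $6916$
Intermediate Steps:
$S{\left(o,D \right)} = -8 + D + o$ ($S{\left(o,D \right)} = \left(D + o\right) - 8 = -8 + D + o$)
$H = - \frac{214}{223}$ ($H = 214 \left(- \frac{1}{223}\right) = - \frac{214}{223} \approx -0.95964$)
$c{\left(U,X \right)} = 2$ ($c{\left(U,X \right)} = \sqrt{\left(-8 - 3 + 8\right) + 7} = \sqrt{-3 + 7} = \sqrt{4} = 2$)
$c{\left(H,198 \right)} + 6914 = 2 + 6914 = 6916$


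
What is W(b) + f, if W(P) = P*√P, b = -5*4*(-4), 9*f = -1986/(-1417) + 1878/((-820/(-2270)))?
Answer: 33568803/58097 + 320*√5 ≈ 1293.3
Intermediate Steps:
f = 33568803/58097 (f = (-1986/(-1417) + 1878/((-820/(-2270))))/9 = (-1986*(-1/1417) + 1878/((-820*(-1/2270))))/9 = (1986/1417 + 1878/(82/227))/9 = (1986/1417 + 1878*(227/82))/9 = (1986/1417 + 213153/41)/9 = (⅑)*(302119227/58097) = 33568803/58097 ≈ 577.81)
b = 80 (b = -20*(-4) = 80)
W(P) = P^(3/2)
W(b) + f = 80^(3/2) + 33568803/58097 = 320*√5 + 33568803/58097 = 33568803/58097 + 320*√5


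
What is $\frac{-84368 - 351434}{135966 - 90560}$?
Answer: $- \frac{217901}{22703} \approx -9.5979$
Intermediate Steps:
$\frac{-84368 - 351434}{135966 - 90560} = - \frac{435802}{45406} = \left(-435802\right) \frac{1}{45406} = - \frac{217901}{22703}$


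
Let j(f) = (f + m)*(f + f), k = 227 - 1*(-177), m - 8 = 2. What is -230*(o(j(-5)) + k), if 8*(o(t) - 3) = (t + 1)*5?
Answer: -346265/4 ≈ -86566.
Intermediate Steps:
m = 10 (m = 8 + 2 = 10)
k = 404 (k = 227 + 177 = 404)
j(f) = 2*f*(10 + f) (j(f) = (f + 10)*(f + f) = (10 + f)*(2*f) = 2*f*(10 + f))
o(t) = 29/8 + 5*t/8 (o(t) = 3 + ((t + 1)*5)/8 = 3 + ((1 + t)*5)/8 = 3 + (5 + 5*t)/8 = 3 + (5/8 + 5*t/8) = 29/8 + 5*t/8)
-230*(o(j(-5)) + k) = -230*((29/8 + 5*(2*(-5)*(10 - 5))/8) + 404) = -230*((29/8 + 5*(2*(-5)*5)/8) + 404) = -230*((29/8 + (5/8)*(-50)) + 404) = -230*((29/8 - 125/4) + 404) = -230*(-221/8 + 404) = -230*3011/8 = -346265/4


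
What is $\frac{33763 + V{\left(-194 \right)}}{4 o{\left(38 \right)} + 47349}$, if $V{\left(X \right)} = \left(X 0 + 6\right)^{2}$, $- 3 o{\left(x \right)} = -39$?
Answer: $\frac{33799}{47401} \approx 0.71304$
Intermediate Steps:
$o{\left(x \right)} = 13$ ($o{\left(x \right)} = \left(- \frac{1}{3}\right) \left(-39\right) = 13$)
$V{\left(X \right)} = 36$ ($V{\left(X \right)} = \left(0 + 6\right)^{2} = 6^{2} = 36$)
$\frac{33763 + V{\left(-194 \right)}}{4 o{\left(38 \right)} + 47349} = \frac{33763 + 36}{4 \cdot 13 + 47349} = \frac{33799}{52 + 47349} = \frac{33799}{47401}$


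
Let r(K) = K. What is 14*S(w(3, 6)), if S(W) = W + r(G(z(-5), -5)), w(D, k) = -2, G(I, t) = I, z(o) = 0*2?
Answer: -28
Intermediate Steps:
z(o) = 0
S(W) = W (S(W) = W + 0 = W)
14*S(w(3, 6)) = 14*(-2) = -28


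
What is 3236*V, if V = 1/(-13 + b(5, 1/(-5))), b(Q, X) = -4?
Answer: -3236/17 ≈ -190.35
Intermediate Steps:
V = -1/17 (V = 1/(-13 - 4) = 1/(-17) = -1/17 ≈ -0.058824)
3236*V = 3236*(-1/17) = -3236/17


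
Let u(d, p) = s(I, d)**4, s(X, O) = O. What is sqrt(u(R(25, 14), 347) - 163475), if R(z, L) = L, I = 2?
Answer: I*sqrt(125059) ≈ 353.64*I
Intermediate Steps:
u(d, p) = d**4
sqrt(u(R(25, 14), 347) - 163475) = sqrt(14**4 - 163475) = sqrt(38416 - 163475) = sqrt(-125059) = I*sqrt(125059)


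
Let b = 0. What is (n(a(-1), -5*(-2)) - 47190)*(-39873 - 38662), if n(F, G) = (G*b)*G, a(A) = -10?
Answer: 3706066650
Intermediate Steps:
n(F, G) = 0 (n(F, G) = (G*0)*G = 0*G = 0)
(n(a(-1), -5*(-2)) - 47190)*(-39873 - 38662) = (0 - 47190)*(-39873 - 38662) = -47190*(-78535) = 3706066650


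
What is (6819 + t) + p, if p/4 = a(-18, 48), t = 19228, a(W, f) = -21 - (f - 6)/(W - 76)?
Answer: 1220345/47 ≈ 25965.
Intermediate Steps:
a(W, f) = -21 - (-6 + f)/(-76 + W)
p = -3864/47 (p = 4*((1602 - 1*48 - 21*(-18))/(-76 - 18)) = 4*((1602 - 48 + 378)/(-94)) = 4*(-1/94*1932) = 4*(-966/47) = -3864/47 ≈ -82.213)
(6819 + t) + p = (6819 + 19228) - 3864/47 = 26047 - 3864/47 = 1220345/47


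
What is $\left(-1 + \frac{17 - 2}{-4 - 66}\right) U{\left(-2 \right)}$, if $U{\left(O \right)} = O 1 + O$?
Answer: $\frac{34}{7} \approx 4.8571$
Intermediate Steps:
$U{\left(O \right)} = 2 O$ ($U{\left(O \right)} = O + O = 2 O$)
$\left(-1 + \frac{17 - 2}{-4 - 66}\right) U{\left(-2 \right)} = \left(-1 + \frac{17 - 2}{-4 - 66}\right) 2 \left(-2\right) = \left(-1 + \frac{15}{-70}\right) \left(-4\right) = \left(-1 + 15 \left(- \frac{1}{70}\right)\right) \left(-4\right) = \left(-1 - \frac{3}{14}\right) \left(-4\right) = \left(- \frac{17}{14}\right) \left(-4\right) = \frac{34}{7}$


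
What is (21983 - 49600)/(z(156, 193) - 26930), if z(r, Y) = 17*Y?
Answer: 27617/23649 ≈ 1.1678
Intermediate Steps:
(21983 - 49600)/(z(156, 193) - 26930) = (21983 - 49600)/(17*193 - 26930) = -27617/(3281 - 26930) = -27617/(-23649) = -27617*(-1/23649) = 27617/23649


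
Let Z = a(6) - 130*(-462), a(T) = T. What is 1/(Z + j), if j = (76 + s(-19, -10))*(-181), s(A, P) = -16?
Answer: 1/49206 ≈ 2.0323e-5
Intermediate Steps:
Z = 60066 (Z = 6 - 130*(-462) = 6 + 60060 = 60066)
j = -10860 (j = (76 - 16)*(-181) = 60*(-181) = -10860)
1/(Z + j) = 1/(60066 - 10860) = 1/49206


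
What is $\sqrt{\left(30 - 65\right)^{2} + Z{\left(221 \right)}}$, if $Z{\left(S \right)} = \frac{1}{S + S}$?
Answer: $\frac{\sqrt{239321342}}{442} \approx 35.0$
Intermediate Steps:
$Z{\left(S \right)} = \frac{1}{2 S}$
$\sqrt{\left(30 - 65\right)^{2} + Z{\left(221 \right)}} = \sqrt{\left(30 - 65\right)^{2} + \frac{1}{2 \cdot 221}} = \sqrt{\left(-35\right)^{2} + \frac{1}{2} \cdot \frac{1}{221}} = \sqrt{1225 + \frac{1}{442}} = \sqrt{\frac{541451}{442}} = \frac{\sqrt{239321342}}{442}$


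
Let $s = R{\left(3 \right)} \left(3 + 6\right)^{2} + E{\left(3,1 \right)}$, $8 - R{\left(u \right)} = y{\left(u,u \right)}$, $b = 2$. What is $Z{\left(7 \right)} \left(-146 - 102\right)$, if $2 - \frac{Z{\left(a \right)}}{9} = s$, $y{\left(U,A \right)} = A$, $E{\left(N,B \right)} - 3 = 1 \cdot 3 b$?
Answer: $919584$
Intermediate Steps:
$E{\left(N,B \right)} = 9$ ($E{\left(N,B \right)} = 3 + 1 \cdot 3 \cdot 2 = 3 + 3 \cdot 2 = 3 + 6 = 9$)
$R{\left(u \right)} = 8 - u$
$s = 414$ ($s = \left(8 - 3\right) \left(3 + 6\right)^{2} + 9 = \left(8 - 3\right) 9^{2} + 9 = 5 \cdot 81 + 9 = 405 + 9 = 414$)
$Z{\left(a \right)} = -3708$ ($Z{\left(a \right)} = 18 - 3726 = -3708$)
$Z{\left(7 \right)} \left(-146 - 102\right) = - 3708 \left(-146 - 102\right) = \left(-3708\right) \left(-248\right) = 919584$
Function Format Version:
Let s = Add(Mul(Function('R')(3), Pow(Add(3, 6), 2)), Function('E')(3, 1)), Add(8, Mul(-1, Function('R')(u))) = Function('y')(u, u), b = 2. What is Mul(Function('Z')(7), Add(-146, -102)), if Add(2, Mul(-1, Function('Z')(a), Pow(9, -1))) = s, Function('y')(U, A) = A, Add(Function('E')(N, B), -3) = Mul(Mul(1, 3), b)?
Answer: 919584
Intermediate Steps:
Function('E')(N, B) = 9 (Function('E')(N, B) = Add(3, Mul(Mul(1, 3), 2)) = Add(3, Mul(3, 2)) = Add(3, 6) = 9)
Function('R')(u) = Add(8, Mul(-1, u))
s = 414 (s = Add(Mul(Add(8, Mul(-1, 3)), Pow(Add(3, 6), 2)), 9) = Add(Mul(Add(8, -3), Pow(9, 2)), 9) = Add(Mul(5, 81), 9) = Add(405, 9) = 414)
Function('Z')(a) = -3708 (Function('Z')(a) = Add(18, Mul(-9, 414)) = Add(18, -3726) = -3708)
Mul(Function('Z')(7), Add(-146, -102)) = Mul(-3708, Add(-146, -102)) = Mul(-3708, -248) = 919584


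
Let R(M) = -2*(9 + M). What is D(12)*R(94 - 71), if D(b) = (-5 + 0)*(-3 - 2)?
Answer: -1600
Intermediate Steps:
D(b) = 25 (D(b) = -5*(-5) = 25)
R(M) = -18 - 2*M
D(12)*R(94 - 71) = 25*(-18 - 2*(94 - 71)) = 25*(-18 - 2*23) = 25*(-18 - 46) = 25*(-64) = -1600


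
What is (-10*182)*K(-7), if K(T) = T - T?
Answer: 0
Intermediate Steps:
K(T) = 0
(-10*182)*K(-7) = -10*182*0 = -1820*0 = 0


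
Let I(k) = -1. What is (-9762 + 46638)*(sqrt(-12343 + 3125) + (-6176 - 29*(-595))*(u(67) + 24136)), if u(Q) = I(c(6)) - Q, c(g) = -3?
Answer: 9832962241872 + 36876*I*sqrt(9218) ≈ 9.833e+12 + 3.5405e+6*I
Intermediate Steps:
u(Q) = -1 - Q
(-9762 + 46638)*(sqrt(-12343 + 3125) + (-6176 - 29*(-595))*(u(67) + 24136)) = (-9762 + 46638)*(sqrt(-12343 + 3125) + (-6176 - 29*(-595))*((-1 - 1*67) + 24136)) = 36876*(sqrt(-9218) + (-6176 + 17255)*((-1 - 67) + 24136)) = 36876*(I*sqrt(9218) + 11079*(-68 + 24136)) = 36876*(I*sqrt(9218) + 11079*24068) = 36876*(I*sqrt(9218) + 266649372) = 36876*(266649372 + I*sqrt(9218)) = 9832962241872 + 36876*I*sqrt(9218)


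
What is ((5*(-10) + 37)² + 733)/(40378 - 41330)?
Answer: -451/476 ≈ -0.94748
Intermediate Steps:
((5*(-10) + 37)² + 733)/(40378 - 41330) = ((-50 + 37)² + 733)/(-952) = ((-13)² + 733)*(-1/952) = (169 + 733)*(-1/952) = 902*(-1/952) = -451/476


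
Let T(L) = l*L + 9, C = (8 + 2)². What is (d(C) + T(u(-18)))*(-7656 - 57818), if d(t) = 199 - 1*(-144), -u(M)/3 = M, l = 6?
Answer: -44260424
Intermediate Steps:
u(M) = -3*M
C = 100 (C = 10² = 100)
T(L) = 9 + 6*L (T(L) = 6*L + 9 = 9 + 6*L)
d(t) = 343 (d(t) = 199 + 144 = 343)
(d(C) + T(u(-18)))*(-7656 - 57818) = (343 + (9 + 6*(-3*(-18))))*(-7656 - 57818) = (343 + (9 + 6*54))*(-65474) = (343 + (9 + 324))*(-65474) = (343 + 333)*(-65474) = 676*(-65474) = -44260424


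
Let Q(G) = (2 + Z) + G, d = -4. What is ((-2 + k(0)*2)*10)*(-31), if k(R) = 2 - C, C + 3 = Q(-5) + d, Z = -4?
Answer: -9300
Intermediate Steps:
Q(G) = -2 + G (Q(G) = (2 - 4) + G = -2 + G)
C = -14 (C = -3 + ((-2 - 5) - 4) = -3 + (-7 - 4) = -3 - 11 = -14)
k(R) = 16 (k(R) = 2 - 1*(-14) = 2 + 14 = 16)
((-2 + k(0)*2)*10)*(-31) = ((-2 + 16*2)*10)*(-31) = ((-2 + 32)*10)*(-31) = (30*10)*(-31) = 300*(-31) = -9300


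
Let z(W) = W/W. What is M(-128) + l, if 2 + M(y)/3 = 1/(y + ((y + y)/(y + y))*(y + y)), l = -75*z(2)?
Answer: -10369/128 ≈ -81.008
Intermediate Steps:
z(W) = 1
l = -75 (l = -75*1 = -75)
M(y) = -6 + 1/y (M(y) = -6 + 3/(y + ((y + y)/(y + y))*(y + y)) = -6 + 3/(y + ((2*y)/((2*y)))*(2*y)) = -6 + 3/(y + ((2*y)*(1/(2*y)))*(2*y)) = -6 + 3/(y + 1*(2*y)) = -6 + 3/(y + 2*y) = -6 + 3/((3*y)) = -6 + 3*(1/(3*y)) = -6 + 1/y)
M(-128) + l = (-6 + 1/(-128)) - 75 = (-6 - 1/128) - 75 = -769/128 - 75 = -10369/128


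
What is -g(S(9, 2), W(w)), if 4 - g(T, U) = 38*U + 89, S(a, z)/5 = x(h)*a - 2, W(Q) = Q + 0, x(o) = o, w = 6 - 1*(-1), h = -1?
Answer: 351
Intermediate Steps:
w = 7 (w = 6 + 1 = 7)
W(Q) = Q
S(a, z) = -10 - 5*a (S(a, z) = 5*(-a - 2) = 5*(-2 - a) = -10 - 5*a)
g(T, U) = -85 - 38*U (g(T, U) = 4 - (38*U + 89) = 4 - (89 + 38*U) = 4 + (-89 - 38*U) = -85 - 38*U)
-g(S(9, 2), W(w)) = -(-85 - 38*7) = -(-85 - 266) = -1*(-351) = 351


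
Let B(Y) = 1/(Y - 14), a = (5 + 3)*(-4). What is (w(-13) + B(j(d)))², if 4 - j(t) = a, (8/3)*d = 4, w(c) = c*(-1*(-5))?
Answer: 2042041/484 ≈ 4219.1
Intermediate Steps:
w(c) = 5*c (w(c) = c*5 = 5*c)
d = 3/2 (d = (3/8)*4 = 3/2 ≈ 1.5000)
a = -32 (a = 8*(-4) = -32)
j(t) = 36 (j(t) = 4 - 1*(-32) = 4 + 32 = 36)
B(Y) = 1/(-14 + Y)
(w(-13) + B(j(d)))² = (5*(-13) + 1/(-14 + 36))² = (-65 + 1/22)² = (-1429/22)² = 2042041/484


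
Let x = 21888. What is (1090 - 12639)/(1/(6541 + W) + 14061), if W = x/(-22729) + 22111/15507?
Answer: -26627315106579374/32418969762244089 ≈ -0.82135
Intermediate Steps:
W = 163143703/352458603 (W = 21888/(-22729) + 22111/15507 = 21888*(-1/22729) + 22111*(1/15507) = -21888/22729 + 22111/15507 = 163143703/352458603 ≈ 0.46287)
(1090 - 12639)/(1/(6541 + W) + 14061) = (1090 - 12639)/(1/(6541 + 163143703/352458603) + 14061) = -11549/(1/(2305594865926/352458603) + 14061) = -11549/(352458603/2305594865926 + 14061) = -11549/32418969762244089/2305594865926 = -11549*2305594865926/32418969762244089 = -26627315106579374/32418969762244089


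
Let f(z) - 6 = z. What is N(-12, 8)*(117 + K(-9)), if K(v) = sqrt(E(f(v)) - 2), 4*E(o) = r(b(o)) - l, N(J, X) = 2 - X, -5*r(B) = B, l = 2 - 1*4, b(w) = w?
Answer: -702 - 9*I*sqrt(15)/5 ≈ -702.0 - 6.9714*I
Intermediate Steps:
l = -2 (l = 2 - 4 = -2)
f(z) = 6 + z
r(B) = -B/5
E(o) = 1/2 - o/20 (E(o) = (-o/5 - 1*(-2))/4 = (-o/5 + 2)/4 = (2 - o/5)/4 = 1/2 - o/20)
K(v) = sqrt(-9/5 - v/20) (K(v) = sqrt((1/2 - (6 + v)/20) - 2) = sqrt((1/2 + (-3/10 - v/20)) - 2) = sqrt((1/5 - v/20) - 2) = sqrt(-9/5 - v/20))
N(-12, 8)*(117 + K(-9)) = (2 - 1*8)*(117 + sqrt(-180 - 5*(-9))/10) = (2 - 8)*(117 + sqrt(-180 + 45)/10) = -6*(117 + sqrt(-135)/10) = -6*(117 + (3*I*sqrt(15))/10) = -6*(117 + 3*I*sqrt(15)/10) = -702 - 9*I*sqrt(15)/5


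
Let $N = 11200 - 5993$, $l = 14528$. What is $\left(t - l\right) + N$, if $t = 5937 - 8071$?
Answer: $-11455$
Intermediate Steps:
$t = -2134$ ($t = 5937 - 8071 = -2134$)
$N = 5207$
$\left(t - l\right) + N = \left(-2134 - 14528\right) + 5207 = -16662 + 5207 = -11455$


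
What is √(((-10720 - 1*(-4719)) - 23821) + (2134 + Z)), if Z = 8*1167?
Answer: 4*I*√1147 ≈ 135.47*I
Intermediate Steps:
Z = 9336
√(((-10720 - 1*(-4719)) - 23821) + (2134 + Z)) = √(((-10720 - 1*(-4719)) - 23821) + (2134 + 9336)) = √(((-10720 + 4719) - 23821) + 11470) = √((-6001 - 23821) + 11470) = √(-29822 + 11470) = √(-18352) = 4*I*√1147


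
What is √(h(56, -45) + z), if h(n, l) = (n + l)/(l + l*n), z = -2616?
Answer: I*√1912364535/855 ≈ 51.147*I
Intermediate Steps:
h(n, l) = (l + n)/(l + l*n)
√(h(56, -45) + z) = √((-45 + 56)/((-45)*(1 + 56)) - 2616) = √(-1/45*11/57 - 2616) = √(-1/45*1/57*11 - 2616) = √(-11/2565 - 2616) = √(-6710051/2565) = I*√1912364535/855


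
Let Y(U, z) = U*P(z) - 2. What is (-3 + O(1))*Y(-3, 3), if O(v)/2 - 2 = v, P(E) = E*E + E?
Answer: -114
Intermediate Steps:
P(E) = E + E² (P(E) = E² + E = E + E²)
O(v) = 4 + 2*v
Y(U, z) = -2 + U*z*(1 + z) (Y(U, z) = U*(z*(1 + z)) - 2 = U*z*(1 + z) - 2 = -2 + U*z*(1 + z))
(-3 + O(1))*Y(-3, 3) = (-3 + (4 + 2*1))*(-2 - 3*3*(1 + 3)) = (-3 + (4 + 2))*(-2 - 3*3*4) = (-3 + 6)*(-2 - 36) = 3*(-38) = -114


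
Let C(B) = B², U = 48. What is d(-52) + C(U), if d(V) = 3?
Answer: 2307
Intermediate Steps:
d(-52) + C(U) = 3 + 48² = 3 + 2304 = 2307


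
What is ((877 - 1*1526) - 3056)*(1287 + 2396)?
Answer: -13645515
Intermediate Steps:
((877 - 1*1526) - 3056)*(1287 + 2396) = ((877 - 1526) - 3056)*3683 = (-649 - 3056)*3683 = -3705*3683 = -13645515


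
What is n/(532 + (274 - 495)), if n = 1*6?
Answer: 6/311 ≈ 0.019293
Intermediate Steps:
n = 6
n/(532 + (274 - 495)) = 6/(532 + (274 - 495)) = 6/(532 - 221) = 6/311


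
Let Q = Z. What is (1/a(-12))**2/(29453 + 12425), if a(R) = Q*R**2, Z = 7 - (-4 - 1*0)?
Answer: 1/105074247168 ≈ 9.5171e-12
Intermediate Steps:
Z = 11 (Z = 7 - (-4 + 0) = 7 - 1*(-4) = 7 + 4 = 11)
Q = 11
a(R) = 11*R**2
(1/a(-12))**2/(29453 + 12425) = (1/(11*(-12)**2))**2/(29453 + 12425) = (1/(11*144))**2/41878 = (1/1584)**2*(1/41878) = (1/2509056)*(1/41878) = 1/105074247168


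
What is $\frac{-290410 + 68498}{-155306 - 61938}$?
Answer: $\frac{55478}{54311} \approx 1.0215$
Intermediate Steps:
$\frac{-290410 + 68498}{-155306 - 61938} = - \frac{221912}{-155306 + \left(-220336 + 158398\right)} = - \frac{221912}{-155306 - 61938} = - \frac{221912}{-217244} = \left(-221912\right) \left(- \frac{1}{217244}\right) = \frac{55478}{54311}$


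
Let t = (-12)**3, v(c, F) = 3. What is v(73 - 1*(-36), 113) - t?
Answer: 1731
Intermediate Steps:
t = -1728
v(73 - 1*(-36), 113) - t = 3 - 1*(-1728) = 3 + 1728 = 1731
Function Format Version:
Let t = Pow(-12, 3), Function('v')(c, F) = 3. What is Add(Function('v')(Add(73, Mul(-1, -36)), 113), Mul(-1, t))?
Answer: 1731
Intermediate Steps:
t = -1728
Add(Function('v')(Add(73, Mul(-1, -36)), 113), Mul(-1, t)) = Add(3, Mul(-1, -1728)) = Add(3, 1728) = 1731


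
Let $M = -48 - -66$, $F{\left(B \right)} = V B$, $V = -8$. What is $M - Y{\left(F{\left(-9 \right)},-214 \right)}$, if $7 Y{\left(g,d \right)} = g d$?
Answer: $\frac{15534}{7} \approx 2219.1$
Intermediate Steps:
$F{\left(B \right)} = - 8 B$
$Y{\left(g,d \right)} = \frac{d g}{7}$ ($Y{\left(g,d \right)} = \frac{g d}{7} = \frac{d g}{7}$)
$M = 18$ ($M = -48 + 66 = 18$)
$M - Y{\left(F{\left(-9 \right)},-214 \right)} = 18 - \frac{1}{7} \left(-214\right) \left(\left(-8\right) \left(-9\right)\right) = 18 - \frac{1}{7} \left(-214\right) 72 = 18 - - \frac{15408}{7} = 18 + \frac{15408}{7} = \frac{15534}{7}$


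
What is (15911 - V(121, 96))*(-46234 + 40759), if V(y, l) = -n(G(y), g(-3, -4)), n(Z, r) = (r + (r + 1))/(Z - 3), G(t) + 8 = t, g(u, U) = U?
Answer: -1916472285/22 ≈ -8.7112e+7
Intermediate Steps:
G(t) = -8 + t
n(Z, r) = (1 + 2*r)/(-3 + Z) (n(Z, r) = (r + (1 + r))/(-3 + Z) = (1 + 2*r)/(-3 + Z))
V(y, l) = 7/(-11 + y) (V(y, l) = -(1 + 2*(-4))/(-3 + (-8 + y)) = -(1 - 8)/(-11 + y) = -(-7)/(-11 + y) = 7/(-11 + y))
(15911 - V(121, 96))*(-46234 + 40759) = (15911 - 7/(-11 + 121))*(-46234 + 40759) = (15911 - 7/110)*(-5475) = (1750203/110)*(-5475) = -1916472285/22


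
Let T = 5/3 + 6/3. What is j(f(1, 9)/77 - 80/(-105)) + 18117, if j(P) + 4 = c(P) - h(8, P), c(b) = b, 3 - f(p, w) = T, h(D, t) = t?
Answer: 18113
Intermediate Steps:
T = 11/3 (T = 5*(1/3) + 6*(1/3) = 5/3 + 2 = 11/3 ≈ 3.6667)
f(p, w) = -2/3 (f(p, w) = 3 - 1*11/3 = 3 - 11/3 = -2/3)
j(P) = -4 (j(P) = -4 + (P - P) = -4 + 0 = -4)
j(f(1, 9)/77 - 80/(-105)) + 18117 = -4 + 18117 = 18113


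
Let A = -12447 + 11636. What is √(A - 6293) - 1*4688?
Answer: -4688 + 8*I*√111 ≈ -4688.0 + 84.285*I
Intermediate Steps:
A = -811
√(A - 6293) - 1*4688 = √(-811 - 6293) - 1*4688 = √(-7104) - 4688 = 8*I*√111 - 4688 = -4688 + 8*I*√111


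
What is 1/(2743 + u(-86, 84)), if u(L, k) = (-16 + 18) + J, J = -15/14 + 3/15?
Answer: 70/192089 ≈ 0.00036441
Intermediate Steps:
J = -61/70 (J = -15*1/14 + 3*(1/15) = -15/14 + ⅕ = -61/70 ≈ -0.87143)
u(L, k) = 79/70 (u(L, k) = (-16 + 18) - 61/70 = 2 - 61/70 = 79/70)
1/(2743 + u(-86, 84)) = 1/(2743 + 79/70) = 1/(192089/70) = 70/192089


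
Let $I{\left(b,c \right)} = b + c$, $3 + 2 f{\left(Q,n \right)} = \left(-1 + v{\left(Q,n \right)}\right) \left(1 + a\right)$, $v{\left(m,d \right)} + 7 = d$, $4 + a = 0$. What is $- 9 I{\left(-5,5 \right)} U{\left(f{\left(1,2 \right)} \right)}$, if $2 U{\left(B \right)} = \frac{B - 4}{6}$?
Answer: $0$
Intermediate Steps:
$a = -4$ ($a = -4 + 0 = -4$)
$v{\left(m,d \right)} = -7 + d$
$f{\left(Q,n \right)} = \frac{21}{2} - \frac{3 n}{2}$ ($f{\left(Q,n \right)} = - \frac{3}{2} + \frac{\left(-1 + \left(-7 + n\right)\right) \left(1 - 4\right)}{2} = - \frac{3}{2} + \frac{\left(-8 + n\right) \left(-3\right)}{2} = - \frac{3}{2} + \frac{24 - 3 n}{2} = - \frac{3}{2} - \left(-12 + \frac{3 n}{2}\right) = \frac{21}{2} - \frac{3 n}{2}$)
$U{\left(B \right)} = - \frac{1}{3} + \frac{B}{12}$ ($U{\left(B \right)} = \frac{\left(B - 4\right) \frac{1}{6}}{2} = \frac{\left(-4 + B\right) \frac{1}{6}}{2} = \frac{- \frac{2}{3} + \frac{B}{6}}{2} = - \frac{1}{3} + \frac{B}{12}$)
$- 9 I{\left(-5,5 \right)} U{\left(f{\left(1,2 \right)} \right)} = - 9 \left(-5 + 5\right) \left(- \frac{1}{3} + \frac{\frac{21}{2} - 3}{12}\right) = \left(-9\right) 0 \left(- \frac{1}{3} + \frac{\frac{21}{2} - 3}{12}\right) = 0 \left(- \frac{1}{3} + \frac{1}{12} \cdot \frac{15}{2}\right) = 0 \left(- \frac{1}{3} + \frac{5}{8}\right) = 0 \cdot \frac{7}{24} = 0$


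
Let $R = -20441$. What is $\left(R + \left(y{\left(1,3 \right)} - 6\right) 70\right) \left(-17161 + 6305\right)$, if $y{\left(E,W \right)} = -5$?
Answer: $230266616$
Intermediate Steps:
$\left(R + \left(y{\left(1,3 \right)} - 6\right) 70\right) \left(-17161 + 6305\right) = \left(-20441 + \left(-5 - 6\right) 70\right) \left(-17161 + 6305\right) = \left(-20441 - 770\right) \left(-10856\right) = \left(-21211\right) \left(-10856\right) = 230266616$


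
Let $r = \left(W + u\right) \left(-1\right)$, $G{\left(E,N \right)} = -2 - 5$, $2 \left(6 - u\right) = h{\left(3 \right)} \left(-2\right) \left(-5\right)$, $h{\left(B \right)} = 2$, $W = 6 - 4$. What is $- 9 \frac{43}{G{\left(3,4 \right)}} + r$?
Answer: $\frac{401}{7} \approx 57.286$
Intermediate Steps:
$W = 2$ ($W = 6 - 4 = 2$)
$u = -4$ ($u = 6 - \frac{2 \left(-2\right) \left(-5\right)}{2} = 6 - \frac{\left(-4\right) \left(-5\right)}{2} = 6 - 10 = -4$)
$G{\left(E,N \right)} = -7$
$r = 2$ ($r = \left(2 - 4\right) \left(-1\right) = \left(-2\right) \left(-1\right) = 2$)
$- 9 \frac{43}{G{\left(3,4 \right)}} + r = - 9 \frac{43}{-7} + 2 = - 9 \cdot 43 \left(- \frac{1}{7}\right) + 2 = \left(-9\right) \left(- \frac{43}{7}\right) + 2 = \frac{387}{7} + 2 = \frac{401}{7}$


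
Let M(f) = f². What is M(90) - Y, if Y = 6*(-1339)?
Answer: 16134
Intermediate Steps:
Y = -8034
M(90) - Y = 90² - 1*(-8034) = 8100 + 8034 = 16134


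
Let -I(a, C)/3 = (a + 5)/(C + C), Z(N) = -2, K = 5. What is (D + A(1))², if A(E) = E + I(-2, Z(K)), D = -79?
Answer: 91809/16 ≈ 5738.1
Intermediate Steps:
I(a, C) = -3*(5 + a)/(2*C) (I(a, C) = -3*(a + 5)/(C + C) = -3*(5 + a)/(2*C))
A(E) = 9/4 + E (A(E) = E + (3/2)*(-5 - 1*(-2))/(-2) = E + (3/2)*(-½)*(-5 + 2) = E + (3/2)*(-½)*(-3) = E + 9/4 = 9/4 + E)
(D + A(1))² = (-79 + (9/4 + 1))² = (-79 + 13/4)² = (-303/4)² = 91809/16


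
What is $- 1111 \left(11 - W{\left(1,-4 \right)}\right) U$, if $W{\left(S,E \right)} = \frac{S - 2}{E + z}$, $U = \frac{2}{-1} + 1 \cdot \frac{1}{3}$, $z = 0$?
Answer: $\frac{238865}{12} \approx 19905.0$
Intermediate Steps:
$U = - \frac{5}{3}$ ($U = 2 \left(-1\right) + 1 \cdot \frac{1}{3} = -2 + \frac{1}{3} = - \frac{5}{3} \approx -1.6667$)
$W{\left(S,E \right)} = \frac{-2 + S}{E}$ ($W{\left(S,E \right)} = \frac{S - 2}{E + 0} = \frac{-2 + S}{E}$)
$- 1111 \left(11 - W{\left(1,-4 \right)}\right) U = - 1111 \left(11 - \frac{-2 + 1}{-4}\right) \left(- \frac{5}{3}\right) = - 1111 \left(11 - \left(- \frac{1}{4}\right) \left(-1\right)\right) \left(- \frac{5}{3}\right) = - 1111 \left(11 - \frac{1}{4}\right) \left(- \frac{5}{3}\right) = - 1111 \cdot \frac{43}{4} \left(- \frac{5}{3}\right) = \left(-1111\right) \left(- \frac{215}{12}\right) = \frac{238865}{12}$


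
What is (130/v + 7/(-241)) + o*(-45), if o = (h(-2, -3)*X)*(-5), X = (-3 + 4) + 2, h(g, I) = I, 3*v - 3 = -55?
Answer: -979679/482 ≈ -2032.5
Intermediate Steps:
v = -52/3 (v = 1 + (⅓)*(-55) = 1 - 55/3 = -52/3 ≈ -17.333)
X = 3 (X = 1 + 2 = 3)
o = 45 (o = -3*3*(-5) = -9*(-5) = 45)
(130/v + 7/(-241)) + o*(-45) = (130/(-52/3) + 7/(-241)) + 45*(-45) = (130*(-3/52) + 7*(-1/241)) - 2025 = (-15/2 - 7/241) - 2025 = -3629/482 - 2025 = -979679/482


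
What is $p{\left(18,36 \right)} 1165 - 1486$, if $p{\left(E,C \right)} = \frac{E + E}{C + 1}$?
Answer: $- \frac{13042}{37} \approx -352.49$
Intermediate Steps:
$p{\left(E,C \right)} = \frac{2 E}{1 + C}$
$p{\left(18,36 \right)} 1165 - 1486 = 2 \cdot 18 \frac{1}{1 + 36} \cdot 1165 - 1486 = 2 \cdot 18 \cdot \frac{1}{37} \cdot 1165 - 1486 = \frac{36}{37} \cdot 1165 - 1486 = \frac{41940}{37} - 1486 = - \frac{13042}{37}$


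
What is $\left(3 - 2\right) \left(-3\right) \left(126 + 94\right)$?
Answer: $-660$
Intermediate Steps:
$\left(3 - 2\right) \left(-3\right) \left(126 + 94\right) = 1 \left(-3\right) 220 = \left(-3\right) 220 = -660$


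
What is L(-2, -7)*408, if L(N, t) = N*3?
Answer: -2448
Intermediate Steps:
L(N, t) = 3*N
L(-2, -7)*408 = (3*(-2))*408 = -6*408 = -2448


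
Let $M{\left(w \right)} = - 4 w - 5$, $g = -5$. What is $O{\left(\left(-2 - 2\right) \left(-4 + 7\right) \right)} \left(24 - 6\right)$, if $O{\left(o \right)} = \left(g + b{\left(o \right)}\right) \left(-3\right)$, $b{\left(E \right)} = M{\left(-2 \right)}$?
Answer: $108$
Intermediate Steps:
$M{\left(w \right)} = -5 - 4 w$
$b{\left(E \right)} = 3$ ($b{\left(E \right)} = -5 - -8 = -5 + 8 = 3$)
$O{\left(o \right)} = 6$ ($O{\left(o \right)} = \left(-5 + 3\right) \left(-3\right) = \left(-2\right) \left(-3\right) = 6$)
$O{\left(\left(-2 - 2\right) \left(-4 + 7\right) \right)} \left(24 - 6\right) = 6 \left(24 - 6\right) = 6 \cdot 18 = 108$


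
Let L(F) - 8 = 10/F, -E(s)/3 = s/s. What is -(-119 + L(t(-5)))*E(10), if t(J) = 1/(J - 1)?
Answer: -513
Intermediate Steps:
E(s) = -3 (E(s) = -3*s/s = -3*1 = -3)
t(J) = 1/(-1 + J)
L(F) = 8 + 10/F
-(-119 + L(t(-5)))*E(10) = -(-119 + (8 + 10/(1/(-1 - 5))))*(-3) = -(-119 + (8 + 10/(1/(-6))))*(-3) = -(-119 + (8 + 10/(-⅙)))*(-3) = -(-119 + (8 + 10*(-6)))*(-3) = -(-119 + (8 - 60))*(-3) = -(-119 - 52)*(-3) = -(-171)*(-3) = -1*513 = -513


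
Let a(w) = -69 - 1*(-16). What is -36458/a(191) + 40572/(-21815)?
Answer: 793180954/1156195 ≈ 686.03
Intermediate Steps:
a(w) = -53 (a(w) = -69 + 16 = -53)
-36458/a(191) + 40572/(-21815) = -36458/(-53) + 40572/(-21815) = -36458*(-1/53) + 40572*(-1/21815) = 36458/53 - 40572/21815 = 793180954/1156195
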